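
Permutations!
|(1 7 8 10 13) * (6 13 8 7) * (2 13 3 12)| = |(1 6 3 12 2 13)(8 10)| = 6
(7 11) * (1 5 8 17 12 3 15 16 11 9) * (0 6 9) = (0 6 9 1 5 8 17 12 3 15 16 11 7) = [6, 5, 2, 15, 4, 8, 9, 0, 17, 1, 10, 7, 3, 13, 14, 16, 11, 12]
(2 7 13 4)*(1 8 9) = (1 8 9)(2 7 13 4) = [0, 8, 7, 3, 2, 5, 6, 13, 9, 1, 10, 11, 12, 4]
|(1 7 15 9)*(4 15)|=5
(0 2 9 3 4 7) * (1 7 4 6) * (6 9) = (0 2 6 1 7)(3 9) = [2, 7, 6, 9, 4, 5, 1, 0, 8, 3]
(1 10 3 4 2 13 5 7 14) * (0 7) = (0 7 14 1 10 3 4 2 13 5) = [7, 10, 13, 4, 2, 0, 6, 14, 8, 9, 3, 11, 12, 5, 1]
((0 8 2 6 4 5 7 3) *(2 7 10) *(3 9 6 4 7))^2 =((0 8 3)(2 4 5 10)(6 7 9))^2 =(0 3 8)(2 5)(4 10)(6 9 7)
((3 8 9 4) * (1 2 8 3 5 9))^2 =(1 8 2)(4 9 5)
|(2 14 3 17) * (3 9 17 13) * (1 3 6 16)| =20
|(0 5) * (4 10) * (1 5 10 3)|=6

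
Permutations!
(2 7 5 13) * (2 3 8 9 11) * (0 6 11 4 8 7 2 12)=(0 6 11 12)(3 7 5 13)(4 8 9)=[6, 1, 2, 7, 8, 13, 11, 5, 9, 4, 10, 12, 0, 3]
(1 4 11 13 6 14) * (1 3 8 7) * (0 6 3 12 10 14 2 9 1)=[6, 4, 9, 8, 11, 5, 2, 0, 7, 1, 14, 13, 10, 3, 12]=(0 6 2 9 1 4 11 13 3 8 7)(10 14 12)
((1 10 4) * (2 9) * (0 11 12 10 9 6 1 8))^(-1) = (0 8 4 10 12 11)(1 6 2 9)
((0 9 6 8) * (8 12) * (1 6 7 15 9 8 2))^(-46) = (1 12)(2 6)(7 9 15)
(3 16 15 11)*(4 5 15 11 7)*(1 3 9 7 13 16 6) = (1 3 6)(4 5 15 13 16 11 9 7) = [0, 3, 2, 6, 5, 15, 1, 4, 8, 7, 10, 9, 12, 16, 14, 13, 11]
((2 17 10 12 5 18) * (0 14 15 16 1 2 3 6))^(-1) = ((0 14 15 16 1 2 17 10 12 5 18 3 6))^(-1) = (0 6 3 18 5 12 10 17 2 1 16 15 14)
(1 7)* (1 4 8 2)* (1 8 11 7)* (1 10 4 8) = [0, 10, 1, 3, 11, 5, 6, 8, 2, 9, 4, 7] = (1 10 4 11 7 8 2)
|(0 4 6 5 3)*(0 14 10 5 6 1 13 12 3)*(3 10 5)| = |(0 4 1 13 12 10 3 14 5)| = 9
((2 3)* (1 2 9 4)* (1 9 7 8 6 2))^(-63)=(2 7 6 3 8)(4 9)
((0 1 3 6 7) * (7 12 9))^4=((0 1 3 6 12 9 7))^4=(0 12 1 9 3 7 6)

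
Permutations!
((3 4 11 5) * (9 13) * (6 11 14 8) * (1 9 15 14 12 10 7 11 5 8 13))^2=(3 12 7 8 5 4 10 11 6)(13 14 15)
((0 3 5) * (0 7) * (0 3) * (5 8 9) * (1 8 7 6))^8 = ((1 8 9 5 6)(3 7))^8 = (1 5 8 6 9)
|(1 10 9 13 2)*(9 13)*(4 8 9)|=12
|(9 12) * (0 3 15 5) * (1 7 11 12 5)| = |(0 3 15 1 7 11 12 9 5)| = 9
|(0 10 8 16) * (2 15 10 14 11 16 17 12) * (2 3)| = 28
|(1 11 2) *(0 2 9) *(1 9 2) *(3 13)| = |(0 1 11 2 9)(3 13)| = 10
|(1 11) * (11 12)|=3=|(1 12 11)|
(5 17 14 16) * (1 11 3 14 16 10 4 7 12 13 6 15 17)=(1 11 3 14 10 4 7 12 13 6 15 17 16 5)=[0, 11, 2, 14, 7, 1, 15, 12, 8, 9, 4, 3, 13, 6, 10, 17, 5, 16]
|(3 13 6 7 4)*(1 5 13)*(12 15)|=|(1 5 13 6 7 4 3)(12 15)|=14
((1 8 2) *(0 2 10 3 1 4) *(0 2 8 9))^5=(0 9 1 3 10 8)(2 4)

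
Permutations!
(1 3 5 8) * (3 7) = (1 7 3 5 8) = [0, 7, 2, 5, 4, 8, 6, 3, 1]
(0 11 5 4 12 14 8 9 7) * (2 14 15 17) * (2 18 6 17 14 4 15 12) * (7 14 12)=(0 11 5 15 12 7)(2 4)(6 17 18)(8 9 14)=[11, 1, 4, 3, 2, 15, 17, 0, 9, 14, 10, 5, 7, 13, 8, 12, 16, 18, 6]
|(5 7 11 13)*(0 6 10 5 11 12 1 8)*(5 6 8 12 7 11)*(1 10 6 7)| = |(0 8)(1 12 10 7)(5 11 13)| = 12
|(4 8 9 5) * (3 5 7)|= 6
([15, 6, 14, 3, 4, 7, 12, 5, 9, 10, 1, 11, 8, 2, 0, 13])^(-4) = (0 15 13 2 14)(1 12 9)(6 8 10)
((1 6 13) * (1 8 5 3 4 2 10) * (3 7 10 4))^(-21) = (13)(2 4)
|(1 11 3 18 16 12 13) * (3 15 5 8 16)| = 8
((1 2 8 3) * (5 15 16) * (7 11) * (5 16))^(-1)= ((16)(1 2 8 3)(5 15)(7 11))^(-1)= (16)(1 3 8 2)(5 15)(7 11)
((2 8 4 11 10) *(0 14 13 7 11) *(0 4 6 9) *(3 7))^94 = ((0 14 13 3 7 11 10 2 8 6 9))^94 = (0 10 14 2 13 8 3 6 7 9 11)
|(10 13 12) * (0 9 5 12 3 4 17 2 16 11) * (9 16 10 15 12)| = |(0 16 11)(2 10 13 3 4 17)(5 9)(12 15)| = 6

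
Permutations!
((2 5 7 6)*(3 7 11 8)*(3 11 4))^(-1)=(2 6 7 3 4 5)(8 11)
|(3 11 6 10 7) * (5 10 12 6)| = |(3 11 5 10 7)(6 12)| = 10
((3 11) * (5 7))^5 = (3 11)(5 7)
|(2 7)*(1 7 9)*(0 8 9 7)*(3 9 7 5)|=8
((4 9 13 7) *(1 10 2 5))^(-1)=((1 10 2 5)(4 9 13 7))^(-1)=(1 5 2 10)(4 7 13 9)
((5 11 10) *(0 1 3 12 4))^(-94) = (0 1 3 12 4)(5 10 11)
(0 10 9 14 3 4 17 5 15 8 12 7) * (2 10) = (0 2 10 9 14 3 4 17 5 15 8 12 7) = [2, 1, 10, 4, 17, 15, 6, 0, 12, 14, 9, 11, 7, 13, 3, 8, 16, 5]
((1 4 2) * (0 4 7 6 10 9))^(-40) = (10)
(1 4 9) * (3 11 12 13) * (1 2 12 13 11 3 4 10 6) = (1 10 6)(2 12 11 13 4 9) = [0, 10, 12, 3, 9, 5, 1, 7, 8, 2, 6, 13, 11, 4]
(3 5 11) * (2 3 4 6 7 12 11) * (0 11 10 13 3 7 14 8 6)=(0 11 4)(2 7 12 10 13 3 5)(6 14 8)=[11, 1, 7, 5, 0, 2, 14, 12, 6, 9, 13, 4, 10, 3, 8]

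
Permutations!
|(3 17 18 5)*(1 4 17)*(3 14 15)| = 8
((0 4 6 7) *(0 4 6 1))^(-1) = ((0 6 7 4 1))^(-1) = (0 1 4 7 6)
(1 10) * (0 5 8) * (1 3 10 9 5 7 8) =[7, 9, 2, 10, 4, 1, 6, 8, 0, 5, 3] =(0 7 8)(1 9 5)(3 10)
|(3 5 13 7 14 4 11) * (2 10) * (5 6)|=8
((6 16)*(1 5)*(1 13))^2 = ((1 5 13)(6 16))^2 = (16)(1 13 5)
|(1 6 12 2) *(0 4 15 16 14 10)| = |(0 4 15 16 14 10)(1 6 12 2)| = 12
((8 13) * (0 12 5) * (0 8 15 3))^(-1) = (0 3 15 13 8 5 12)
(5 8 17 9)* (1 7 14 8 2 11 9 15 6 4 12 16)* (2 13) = (1 7 14 8 17 15 6 4 12 16)(2 11 9 5 13) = [0, 7, 11, 3, 12, 13, 4, 14, 17, 5, 10, 9, 16, 2, 8, 6, 1, 15]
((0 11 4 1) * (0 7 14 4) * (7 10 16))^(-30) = (16)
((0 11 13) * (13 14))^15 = (0 13 14 11)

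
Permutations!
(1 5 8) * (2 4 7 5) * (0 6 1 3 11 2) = (0 6 1)(2 4 7 5 8 3 11) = [6, 0, 4, 11, 7, 8, 1, 5, 3, 9, 10, 2]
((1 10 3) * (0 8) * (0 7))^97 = (0 8 7)(1 10 3)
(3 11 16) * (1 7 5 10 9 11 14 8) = (1 7 5 10 9 11 16 3 14 8) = [0, 7, 2, 14, 4, 10, 6, 5, 1, 11, 9, 16, 12, 13, 8, 15, 3]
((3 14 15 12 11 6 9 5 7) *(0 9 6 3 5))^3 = (0 9)(3 12 14 11 15)(5 7)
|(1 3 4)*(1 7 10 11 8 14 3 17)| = |(1 17)(3 4 7 10 11 8 14)| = 14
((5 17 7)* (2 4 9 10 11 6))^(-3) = ((2 4 9 10 11 6)(5 17 7))^(-3) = (17)(2 10)(4 11)(6 9)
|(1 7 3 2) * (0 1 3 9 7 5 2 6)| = 6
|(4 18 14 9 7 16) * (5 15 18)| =|(4 5 15 18 14 9 7 16)| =8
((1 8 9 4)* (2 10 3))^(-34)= (1 9)(2 3 10)(4 8)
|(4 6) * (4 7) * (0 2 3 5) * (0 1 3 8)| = |(0 2 8)(1 3 5)(4 6 7)| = 3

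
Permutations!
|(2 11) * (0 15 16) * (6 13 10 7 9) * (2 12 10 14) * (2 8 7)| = 12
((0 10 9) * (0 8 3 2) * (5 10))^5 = (0 3 9 5 2 8 10)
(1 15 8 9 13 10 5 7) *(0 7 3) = (0 7 1 15 8 9 13 10 5 3) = [7, 15, 2, 0, 4, 3, 6, 1, 9, 13, 5, 11, 12, 10, 14, 8]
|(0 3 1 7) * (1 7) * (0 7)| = |(7)(0 3)| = 2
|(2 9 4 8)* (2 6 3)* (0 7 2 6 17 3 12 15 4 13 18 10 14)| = 56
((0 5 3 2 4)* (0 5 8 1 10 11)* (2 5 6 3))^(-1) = (0 11 10 1 8)(2 5 3 6 4)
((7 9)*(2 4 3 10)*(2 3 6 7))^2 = ((2 4 6 7 9)(3 10))^2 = (10)(2 6 9 4 7)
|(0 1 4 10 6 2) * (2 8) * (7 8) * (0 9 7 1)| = |(1 4 10 6)(2 9 7 8)| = 4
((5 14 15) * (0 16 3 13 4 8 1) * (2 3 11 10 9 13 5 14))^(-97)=((0 16 11 10 9 13 4 8 1)(2 3 5)(14 15))^(-97)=(0 11 9 4 1 16 10 13 8)(2 5 3)(14 15)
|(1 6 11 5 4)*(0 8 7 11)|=8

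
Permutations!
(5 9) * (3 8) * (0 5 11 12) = [5, 1, 2, 8, 4, 9, 6, 7, 3, 11, 10, 12, 0] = (0 5 9 11 12)(3 8)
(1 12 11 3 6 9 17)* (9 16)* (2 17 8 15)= (1 12 11 3 6 16 9 8 15 2 17)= [0, 12, 17, 6, 4, 5, 16, 7, 15, 8, 10, 3, 11, 13, 14, 2, 9, 1]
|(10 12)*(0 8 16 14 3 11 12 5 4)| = 10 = |(0 8 16 14 3 11 12 10 5 4)|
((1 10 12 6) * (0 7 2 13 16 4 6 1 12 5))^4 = ((0 7 2 13 16 4 6 12 1 10 5))^4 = (0 16 1 7 4 10 2 6 5 13 12)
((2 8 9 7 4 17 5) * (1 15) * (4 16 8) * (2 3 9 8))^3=((1 15)(2 4 17 5 3 9 7 16))^3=(1 15)(2 5 7 4 3 16 17 9)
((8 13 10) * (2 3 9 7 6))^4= ((2 3 9 7 6)(8 13 10))^4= (2 6 7 9 3)(8 13 10)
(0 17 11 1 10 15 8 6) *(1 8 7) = (0 17 11 8 6)(1 10 15 7) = [17, 10, 2, 3, 4, 5, 0, 1, 6, 9, 15, 8, 12, 13, 14, 7, 16, 11]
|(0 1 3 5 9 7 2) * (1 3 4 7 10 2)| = |(0 3 5 9 10 2)(1 4 7)| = 6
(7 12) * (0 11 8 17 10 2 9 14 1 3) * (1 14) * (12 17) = (0 11 8 12 7 17 10 2 9 1 3) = [11, 3, 9, 0, 4, 5, 6, 17, 12, 1, 2, 8, 7, 13, 14, 15, 16, 10]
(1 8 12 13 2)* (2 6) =[0, 8, 1, 3, 4, 5, 2, 7, 12, 9, 10, 11, 13, 6] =(1 8 12 13 6 2)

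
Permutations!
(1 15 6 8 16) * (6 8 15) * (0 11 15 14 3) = (0 11 15 8 16 1 6 14 3) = [11, 6, 2, 0, 4, 5, 14, 7, 16, 9, 10, 15, 12, 13, 3, 8, 1]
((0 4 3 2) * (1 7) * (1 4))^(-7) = (0 2 3 4 7 1)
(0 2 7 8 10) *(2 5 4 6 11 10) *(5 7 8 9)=[7, 1, 8, 3, 6, 4, 11, 9, 2, 5, 0, 10]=(0 7 9 5 4 6 11 10)(2 8)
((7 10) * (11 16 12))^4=(11 16 12)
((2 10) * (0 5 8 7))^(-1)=(0 7 8 5)(2 10)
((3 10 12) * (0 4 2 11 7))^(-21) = (12)(0 7 11 2 4)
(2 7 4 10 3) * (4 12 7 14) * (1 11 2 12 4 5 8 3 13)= [0, 11, 14, 12, 10, 8, 6, 4, 3, 9, 13, 2, 7, 1, 5]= (1 11 2 14 5 8 3 12 7 4 10 13)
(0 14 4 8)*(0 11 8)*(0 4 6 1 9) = [14, 9, 2, 3, 4, 5, 1, 7, 11, 0, 10, 8, 12, 13, 6] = (0 14 6 1 9)(8 11)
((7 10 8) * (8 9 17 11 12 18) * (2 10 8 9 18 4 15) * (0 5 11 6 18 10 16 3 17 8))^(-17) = (0 8 18 17 16 15 12 5 7 9 6 3 2 4 11)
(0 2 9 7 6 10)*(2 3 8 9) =(0 3 8 9 7 6 10) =[3, 1, 2, 8, 4, 5, 10, 6, 9, 7, 0]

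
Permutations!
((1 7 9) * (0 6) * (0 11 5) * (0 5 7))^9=((0 6 11 7 9 1))^9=(0 7)(1 11)(6 9)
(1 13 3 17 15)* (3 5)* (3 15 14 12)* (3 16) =(1 13 5 15)(3 17 14 12 16) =[0, 13, 2, 17, 4, 15, 6, 7, 8, 9, 10, 11, 16, 5, 12, 1, 3, 14]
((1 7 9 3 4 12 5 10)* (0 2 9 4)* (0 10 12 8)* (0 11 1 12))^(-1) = (0 5 12 10 3 9 2)(1 11 8 4 7)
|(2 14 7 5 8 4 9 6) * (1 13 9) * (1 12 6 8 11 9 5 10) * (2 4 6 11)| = |(1 13 5 2 14 7 10)(4 12 11 9 8 6)| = 42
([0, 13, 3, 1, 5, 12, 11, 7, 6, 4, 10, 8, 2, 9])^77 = (1 12 9 3 5 13 2 4)(6 8 11)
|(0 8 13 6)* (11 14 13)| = 6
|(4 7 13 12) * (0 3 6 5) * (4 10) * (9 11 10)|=28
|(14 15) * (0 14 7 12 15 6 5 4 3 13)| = |(0 14 6 5 4 3 13)(7 12 15)| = 21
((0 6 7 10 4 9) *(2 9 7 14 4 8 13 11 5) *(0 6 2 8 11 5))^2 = ((0 2 9 6 14 4 7 10 11)(5 8 13))^2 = (0 9 14 7 11 2 6 4 10)(5 13 8)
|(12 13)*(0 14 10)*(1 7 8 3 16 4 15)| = 42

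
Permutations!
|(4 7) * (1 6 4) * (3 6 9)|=6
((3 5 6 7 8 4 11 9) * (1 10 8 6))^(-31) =(1 10 8 4 11 9 3 5)(6 7)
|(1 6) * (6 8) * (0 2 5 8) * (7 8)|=|(0 2 5 7 8 6 1)|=7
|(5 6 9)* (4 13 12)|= 3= |(4 13 12)(5 6 9)|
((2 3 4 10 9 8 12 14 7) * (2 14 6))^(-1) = (2 6 12 8 9 10 4 3)(7 14)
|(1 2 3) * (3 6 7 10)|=6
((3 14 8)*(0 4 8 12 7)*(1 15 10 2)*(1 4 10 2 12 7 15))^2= (0 12 2 8 14)(3 7 10 15 4)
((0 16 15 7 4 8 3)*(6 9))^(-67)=(0 7 3 15 8 16 4)(6 9)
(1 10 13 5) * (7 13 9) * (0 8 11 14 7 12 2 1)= (0 8 11 14 7 13 5)(1 10 9 12 2)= [8, 10, 1, 3, 4, 0, 6, 13, 11, 12, 9, 14, 2, 5, 7]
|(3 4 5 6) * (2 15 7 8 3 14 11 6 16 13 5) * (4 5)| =|(2 15 7 8 3 5 16 13 4)(6 14 11)| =9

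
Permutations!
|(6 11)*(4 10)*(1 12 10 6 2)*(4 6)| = 6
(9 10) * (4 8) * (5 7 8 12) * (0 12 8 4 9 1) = [12, 0, 2, 3, 8, 7, 6, 4, 9, 10, 1, 11, 5] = (0 12 5 7 4 8 9 10 1)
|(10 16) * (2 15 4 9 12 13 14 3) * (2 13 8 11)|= 42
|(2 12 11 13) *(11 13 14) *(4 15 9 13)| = |(2 12 4 15 9 13)(11 14)| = 6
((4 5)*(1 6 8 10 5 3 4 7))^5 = (1 7 5 10 8 6)(3 4)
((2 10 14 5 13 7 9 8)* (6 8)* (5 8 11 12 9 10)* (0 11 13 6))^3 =(0 9 12 11)(2 13 14 5 7 8 6 10)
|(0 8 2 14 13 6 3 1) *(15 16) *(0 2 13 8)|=14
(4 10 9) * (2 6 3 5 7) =(2 6 3 5 7)(4 10 9) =[0, 1, 6, 5, 10, 7, 3, 2, 8, 4, 9]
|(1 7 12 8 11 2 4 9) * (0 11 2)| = |(0 11)(1 7 12 8 2 4 9)| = 14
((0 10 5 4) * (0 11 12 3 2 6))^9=((0 10 5 4 11 12 3 2 6))^9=(12)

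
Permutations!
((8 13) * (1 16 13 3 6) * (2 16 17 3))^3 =(1 6 3 17)(2 8 13 16)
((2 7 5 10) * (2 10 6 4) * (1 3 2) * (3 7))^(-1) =((10)(1 7 5 6 4)(2 3))^(-1) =(10)(1 4 6 5 7)(2 3)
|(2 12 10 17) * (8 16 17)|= 6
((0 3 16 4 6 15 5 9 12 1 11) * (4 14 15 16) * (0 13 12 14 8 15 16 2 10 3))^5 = (1 11 13 12)(5 15 8 16 14 9)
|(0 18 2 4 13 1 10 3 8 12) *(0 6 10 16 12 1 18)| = 28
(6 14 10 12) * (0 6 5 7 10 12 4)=(0 6 14 12 5 7 10 4)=[6, 1, 2, 3, 0, 7, 14, 10, 8, 9, 4, 11, 5, 13, 12]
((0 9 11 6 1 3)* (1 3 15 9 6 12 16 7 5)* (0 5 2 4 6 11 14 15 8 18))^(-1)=(0 18 8 1 5 3 6 4 2 7 16 12 11)(9 15 14)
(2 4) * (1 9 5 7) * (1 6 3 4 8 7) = (1 9 5)(2 8 7 6 3 4) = [0, 9, 8, 4, 2, 1, 3, 6, 7, 5]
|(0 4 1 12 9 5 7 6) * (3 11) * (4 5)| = |(0 5 7 6)(1 12 9 4)(3 11)| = 4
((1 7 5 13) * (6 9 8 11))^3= (1 13 5 7)(6 11 8 9)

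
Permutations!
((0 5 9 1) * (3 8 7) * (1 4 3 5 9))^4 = (0 8)(1 3)(4 5)(7 9)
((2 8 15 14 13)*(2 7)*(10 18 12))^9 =(18)(2 14)(7 15)(8 13)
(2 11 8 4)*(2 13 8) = (2 11)(4 13 8) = [0, 1, 11, 3, 13, 5, 6, 7, 4, 9, 10, 2, 12, 8]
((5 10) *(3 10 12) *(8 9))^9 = (3 10 5 12)(8 9)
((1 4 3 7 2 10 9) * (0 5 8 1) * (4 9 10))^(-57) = (10)(0 1 5 9 8)(2 7 3 4)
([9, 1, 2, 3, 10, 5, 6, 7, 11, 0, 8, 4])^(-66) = (4 8)(10 11)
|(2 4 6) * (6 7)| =4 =|(2 4 7 6)|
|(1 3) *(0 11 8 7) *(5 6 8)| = |(0 11 5 6 8 7)(1 3)| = 6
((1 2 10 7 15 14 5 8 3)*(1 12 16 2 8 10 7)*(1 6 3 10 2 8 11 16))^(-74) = (1 3 10 16)(2 7 15 14 5)(6 8 11 12)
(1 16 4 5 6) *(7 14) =[0, 16, 2, 3, 5, 6, 1, 14, 8, 9, 10, 11, 12, 13, 7, 15, 4] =(1 16 4 5 6)(7 14)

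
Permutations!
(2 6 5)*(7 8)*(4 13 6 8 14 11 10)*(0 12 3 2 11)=(0 12 3 2 8 7 14)(4 13 6 5 11 10)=[12, 1, 8, 2, 13, 11, 5, 14, 7, 9, 4, 10, 3, 6, 0]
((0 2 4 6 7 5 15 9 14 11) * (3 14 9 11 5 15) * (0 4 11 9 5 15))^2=(0 11 6)(2 4 7)(3 15 5 14 9)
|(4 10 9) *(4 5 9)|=|(4 10)(5 9)|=2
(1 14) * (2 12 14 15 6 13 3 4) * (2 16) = [0, 15, 12, 4, 16, 5, 13, 7, 8, 9, 10, 11, 14, 3, 1, 6, 2] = (1 15 6 13 3 4 16 2 12 14)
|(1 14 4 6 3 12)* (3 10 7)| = |(1 14 4 6 10 7 3 12)| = 8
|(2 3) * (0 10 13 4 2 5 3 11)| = 6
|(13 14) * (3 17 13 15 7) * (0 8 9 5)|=12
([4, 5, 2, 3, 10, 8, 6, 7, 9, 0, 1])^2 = (0 10 5 9 4 1 8)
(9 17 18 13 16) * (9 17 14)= (9 14)(13 16 17 18)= [0, 1, 2, 3, 4, 5, 6, 7, 8, 14, 10, 11, 12, 16, 9, 15, 17, 18, 13]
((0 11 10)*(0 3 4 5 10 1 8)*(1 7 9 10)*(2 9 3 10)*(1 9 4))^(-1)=((0 11 7 3 1 8)(2 4 5 9))^(-1)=(0 8 1 3 7 11)(2 9 5 4)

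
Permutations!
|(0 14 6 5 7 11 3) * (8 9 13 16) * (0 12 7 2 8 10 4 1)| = 12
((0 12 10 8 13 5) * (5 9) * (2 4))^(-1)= (0 5 9 13 8 10 12)(2 4)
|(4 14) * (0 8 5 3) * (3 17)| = |(0 8 5 17 3)(4 14)| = 10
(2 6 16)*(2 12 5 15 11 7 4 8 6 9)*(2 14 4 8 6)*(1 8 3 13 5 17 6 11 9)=(1 8 2)(3 13 5 15 9 14 4 11 7)(6 16 12 17)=[0, 8, 1, 13, 11, 15, 16, 3, 2, 14, 10, 7, 17, 5, 4, 9, 12, 6]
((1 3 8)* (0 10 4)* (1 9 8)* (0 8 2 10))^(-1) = ((1 3)(2 10 4 8 9))^(-1) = (1 3)(2 9 8 4 10)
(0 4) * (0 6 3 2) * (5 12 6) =[4, 1, 0, 2, 5, 12, 3, 7, 8, 9, 10, 11, 6] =(0 4 5 12 6 3 2)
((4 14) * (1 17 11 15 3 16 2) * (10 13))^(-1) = ((1 17 11 15 3 16 2)(4 14)(10 13))^(-1) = (1 2 16 3 15 11 17)(4 14)(10 13)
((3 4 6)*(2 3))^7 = (2 6 4 3)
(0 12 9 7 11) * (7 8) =(0 12 9 8 7 11) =[12, 1, 2, 3, 4, 5, 6, 11, 7, 8, 10, 0, 9]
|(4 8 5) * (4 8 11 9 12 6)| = 10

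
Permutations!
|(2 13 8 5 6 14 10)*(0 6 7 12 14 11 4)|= 8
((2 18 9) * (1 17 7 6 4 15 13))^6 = ((1 17 7 6 4 15 13)(2 18 9))^6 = (18)(1 13 15 4 6 7 17)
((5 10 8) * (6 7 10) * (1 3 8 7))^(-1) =((1 3 8 5 6)(7 10))^(-1) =(1 6 5 8 3)(7 10)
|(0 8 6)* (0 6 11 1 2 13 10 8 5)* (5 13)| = 8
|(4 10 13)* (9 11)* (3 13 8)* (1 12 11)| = |(1 12 11 9)(3 13 4 10 8)| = 20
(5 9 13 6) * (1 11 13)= (1 11 13 6 5 9)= [0, 11, 2, 3, 4, 9, 5, 7, 8, 1, 10, 13, 12, 6]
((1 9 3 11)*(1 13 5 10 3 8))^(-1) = ((1 9 8)(3 11 13 5 10))^(-1) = (1 8 9)(3 10 5 13 11)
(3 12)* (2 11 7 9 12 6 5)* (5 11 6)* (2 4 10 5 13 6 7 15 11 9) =(2 7)(3 13 6 9 12)(4 10 5)(11 15) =[0, 1, 7, 13, 10, 4, 9, 2, 8, 12, 5, 15, 3, 6, 14, 11]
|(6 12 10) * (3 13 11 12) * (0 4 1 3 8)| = 10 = |(0 4 1 3 13 11 12 10 6 8)|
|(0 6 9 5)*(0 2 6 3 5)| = 6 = |(0 3 5 2 6 9)|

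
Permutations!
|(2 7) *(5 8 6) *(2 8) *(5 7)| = |(2 5)(6 7 8)| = 6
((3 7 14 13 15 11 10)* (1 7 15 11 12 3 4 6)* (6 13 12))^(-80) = ((1 7 14 12 3 15 6)(4 13 11 10))^(-80) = (1 3 7 15 14 6 12)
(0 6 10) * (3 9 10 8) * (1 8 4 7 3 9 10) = (0 6 4 7 3 10)(1 8 9) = [6, 8, 2, 10, 7, 5, 4, 3, 9, 1, 0]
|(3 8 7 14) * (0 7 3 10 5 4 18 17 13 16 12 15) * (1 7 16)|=36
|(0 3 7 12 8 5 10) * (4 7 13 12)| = 14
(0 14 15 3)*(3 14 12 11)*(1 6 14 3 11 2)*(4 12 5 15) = (0 5 15 3)(1 6 14 4 12 2) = [5, 6, 1, 0, 12, 15, 14, 7, 8, 9, 10, 11, 2, 13, 4, 3]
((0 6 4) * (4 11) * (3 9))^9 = (0 6 11 4)(3 9)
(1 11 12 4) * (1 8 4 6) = [0, 11, 2, 3, 8, 5, 1, 7, 4, 9, 10, 12, 6] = (1 11 12 6)(4 8)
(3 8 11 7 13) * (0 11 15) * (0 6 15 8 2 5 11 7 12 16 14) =[7, 1, 5, 2, 4, 11, 15, 13, 8, 9, 10, 12, 16, 3, 0, 6, 14] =(0 7 13 3 2 5 11 12 16 14)(6 15)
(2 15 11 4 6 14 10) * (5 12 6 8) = [0, 1, 15, 3, 8, 12, 14, 7, 5, 9, 2, 4, 6, 13, 10, 11] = (2 15 11 4 8 5 12 6 14 10)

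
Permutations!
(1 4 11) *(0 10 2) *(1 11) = (11)(0 10 2)(1 4) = [10, 4, 0, 3, 1, 5, 6, 7, 8, 9, 2, 11]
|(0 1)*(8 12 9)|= |(0 1)(8 12 9)|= 6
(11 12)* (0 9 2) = [9, 1, 0, 3, 4, 5, 6, 7, 8, 2, 10, 12, 11] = (0 9 2)(11 12)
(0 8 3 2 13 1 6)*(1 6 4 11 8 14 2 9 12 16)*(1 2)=(0 14 1 4 11 8 3 9 12 16 2 13 6)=[14, 4, 13, 9, 11, 5, 0, 7, 3, 12, 10, 8, 16, 6, 1, 15, 2]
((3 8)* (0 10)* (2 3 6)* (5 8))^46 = ((0 10)(2 3 5 8 6))^46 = (10)(2 3 5 8 6)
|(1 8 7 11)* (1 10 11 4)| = 4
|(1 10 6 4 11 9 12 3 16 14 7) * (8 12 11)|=10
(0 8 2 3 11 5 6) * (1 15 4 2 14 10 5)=(0 8 14 10 5 6)(1 15 4 2 3 11)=[8, 15, 3, 11, 2, 6, 0, 7, 14, 9, 5, 1, 12, 13, 10, 4]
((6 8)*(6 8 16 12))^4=((6 16 12))^4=(6 16 12)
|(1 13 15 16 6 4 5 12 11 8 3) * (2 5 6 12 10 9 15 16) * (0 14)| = |(0 14)(1 13 16 12 11 8 3)(2 5 10 9 15)(4 6)| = 70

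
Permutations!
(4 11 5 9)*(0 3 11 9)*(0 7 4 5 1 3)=[0, 3, 2, 11, 9, 7, 6, 4, 8, 5, 10, 1]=(1 3 11)(4 9 5 7)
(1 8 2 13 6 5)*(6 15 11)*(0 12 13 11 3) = (0 12 13 15 3)(1 8 2 11 6 5) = [12, 8, 11, 0, 4, 1, 5, 7, 2, 9, 10, 6, 13, 15, 14, 3]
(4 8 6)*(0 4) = (0 4 8 6) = [4, 1, 2, 3, 8, 5, 0, 7, 6]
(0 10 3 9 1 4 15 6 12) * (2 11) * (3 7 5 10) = [3, 4, 11, 9, 15, 10, 12, 5, 8, 1, 7, 2, 0, 13, 14, 6] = (0 3 9 1 4 15 6 12)(2 11)(5 10 7)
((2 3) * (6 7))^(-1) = ((2 3)(6 7))^(-1) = (2 3)(6 7)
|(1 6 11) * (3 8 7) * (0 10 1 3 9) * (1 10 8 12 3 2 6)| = 12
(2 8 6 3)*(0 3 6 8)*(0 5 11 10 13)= (0 3 2 5 11 10 13)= [3, 1, 5, 2, 4, 11, 6, 7, 8, 9, 13, 10, 12, 0]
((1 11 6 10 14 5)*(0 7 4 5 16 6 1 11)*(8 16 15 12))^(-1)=(0 1 11 5 4 7)(6 16 8 12 15 14 10)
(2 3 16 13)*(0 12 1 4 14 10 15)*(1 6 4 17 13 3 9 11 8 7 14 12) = [1, 17, 9, 16, 12, 5, 4, 14, 7, 11, 15, 8, 6, 2, 10, 0, 3, 13] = (0 1 17 13 2 9 11 8 7 14 10 15)(3 16)(4 12 6)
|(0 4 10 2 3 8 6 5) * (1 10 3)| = |(0 4 3 8 6 5)(1 10 2)| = 6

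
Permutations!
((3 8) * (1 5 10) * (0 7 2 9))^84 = (10)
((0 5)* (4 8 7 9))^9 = (0 5)(4 8 7 9)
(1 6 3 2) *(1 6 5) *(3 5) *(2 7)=(1 3 7 2 6 5)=[0, 3, 6, 7, 4, 1, 5, 2]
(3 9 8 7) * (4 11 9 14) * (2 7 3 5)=(2 7 5)(3 14 4 11 9 8)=[0, 1, 7, 14, 11, 2, 6, 5, 3, 8, 10, 9, 12, 13, 4]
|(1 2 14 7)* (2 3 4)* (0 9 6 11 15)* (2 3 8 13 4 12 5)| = |(0 9 6 11 15)(1 8 13 4 3 12 5 2 14 7)| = 10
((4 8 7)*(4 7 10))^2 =(4 10 8)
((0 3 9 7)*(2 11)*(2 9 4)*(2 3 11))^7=((0 11 9 7)(3 4))^7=(0 7 9 11)(3 4)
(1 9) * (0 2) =[2, 9, 0, 3, 4, 5, 6, 7, 8, 1] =(0 2)(1 9)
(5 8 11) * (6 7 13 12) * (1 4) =(1 4)(5 8 11)(6 7 13 12) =[0, 4, 2, 3, 1, 8, 7, 13, 11, 9, 10, 5, 6, 12]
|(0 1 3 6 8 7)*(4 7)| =7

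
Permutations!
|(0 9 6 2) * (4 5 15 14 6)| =|(0 9 4 5 15 14 6 2)| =8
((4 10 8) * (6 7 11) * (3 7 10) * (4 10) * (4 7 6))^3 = (3 11 6 4 7)(8 10)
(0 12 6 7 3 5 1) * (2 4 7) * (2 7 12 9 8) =(0 9 8 2 4 12 6 7 3 5 1) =[9, 0, 4, 5, 12, 1, 7, 3, 2, 8, 10, 11, 6]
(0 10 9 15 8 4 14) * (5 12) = [10, 1, 2, 3, 14, 12, 6, 7, 4, 15, 9, 11, 5, 13, 0, 8] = (0 10 9 15 8 4 14)(5 12)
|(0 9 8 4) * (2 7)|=4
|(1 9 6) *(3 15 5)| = 3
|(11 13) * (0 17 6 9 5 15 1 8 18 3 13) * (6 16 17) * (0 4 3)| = 8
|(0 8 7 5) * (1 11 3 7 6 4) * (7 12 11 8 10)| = |(0 10 7 5)(1 8 6 4)(3 12 11)| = 12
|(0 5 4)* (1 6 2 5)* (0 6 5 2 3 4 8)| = 12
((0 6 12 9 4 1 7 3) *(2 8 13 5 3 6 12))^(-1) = (0 3 5 13 8 2 6 7 1 4 9 12)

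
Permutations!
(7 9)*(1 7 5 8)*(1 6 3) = (1 7 9 5 8 6 3) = [0, 7, 2, 1, 4, 8, 3, 9, 6, 5]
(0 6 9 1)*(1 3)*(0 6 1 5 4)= (0 1 6 9 3 5 4)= [1, 6, 2, 5, 0, 4, 9, 7, 8, 3]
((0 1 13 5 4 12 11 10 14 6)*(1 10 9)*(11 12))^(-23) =((0 10 14 6)(1 13 5 4 11 9))^(-23) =(0 10 14 6)(1 13 5 4 11 9)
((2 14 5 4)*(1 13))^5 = (1 13)(2 14 5 4)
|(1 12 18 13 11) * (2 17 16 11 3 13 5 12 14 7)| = 42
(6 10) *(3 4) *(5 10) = (3 4)(5 10 6) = [0, 1, 2, 4, 3, 10, 5, 7, 8, 9, 6]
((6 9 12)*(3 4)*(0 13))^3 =((0 13)(3 4)(6 9 12))^3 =(0 13)(3 4)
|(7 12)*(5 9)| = |(5 9)(7 12)| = 2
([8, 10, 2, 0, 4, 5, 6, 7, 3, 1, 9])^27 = (10)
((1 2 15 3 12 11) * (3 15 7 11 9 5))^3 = ((15)(1 2 7 11)(3 12 9 5))^3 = (15)(1 11 7 2)(3 5 9 12)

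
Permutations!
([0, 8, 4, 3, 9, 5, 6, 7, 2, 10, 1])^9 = [0, 4, 10, 3, 1, 5, 6, 7, 9, 8, 2]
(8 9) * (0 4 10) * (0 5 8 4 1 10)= [1, 10, 2, 3, 0, 8, 6, 7, 9, 4, 5]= (0 1 10 5 8 9 4)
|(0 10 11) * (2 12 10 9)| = |(0 9 2 12 10 11)| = 6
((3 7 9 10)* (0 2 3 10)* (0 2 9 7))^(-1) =(10)(0 3 2 9)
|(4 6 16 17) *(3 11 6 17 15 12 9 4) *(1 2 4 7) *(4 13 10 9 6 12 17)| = 42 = |(1 2 13 10 9 7)(3 11 12 6 16 15 17)|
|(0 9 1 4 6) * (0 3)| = |(0 9 1 4 6 3)| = 6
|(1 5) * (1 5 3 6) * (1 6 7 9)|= |(1 3 7 9)|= 4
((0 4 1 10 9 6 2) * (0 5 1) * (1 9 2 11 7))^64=((0 4)(1 10 2 5 9 6 11 7))^64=(11)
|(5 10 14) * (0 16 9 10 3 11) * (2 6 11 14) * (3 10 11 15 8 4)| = |(0 16 9 11)(2 6 15 8 4 3 14 5 10)| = 36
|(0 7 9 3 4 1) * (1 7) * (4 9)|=2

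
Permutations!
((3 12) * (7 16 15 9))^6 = (7 15)(9 16)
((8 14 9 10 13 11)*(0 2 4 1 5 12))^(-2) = (0 5 4)(1 2 12)(8 13 9)(10 14 11) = ((0 2 4 1 5 12)(8 14 9 10 13 11))^(-2)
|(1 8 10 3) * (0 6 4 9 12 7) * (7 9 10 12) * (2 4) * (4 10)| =10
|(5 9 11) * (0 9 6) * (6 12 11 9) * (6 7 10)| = 12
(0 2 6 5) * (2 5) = (0 5)(2 6) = [5, 1, 6, 3, 4, 0, 2]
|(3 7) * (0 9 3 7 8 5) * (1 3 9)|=5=|(9)(0 1 3 8 5)|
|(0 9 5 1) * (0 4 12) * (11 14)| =6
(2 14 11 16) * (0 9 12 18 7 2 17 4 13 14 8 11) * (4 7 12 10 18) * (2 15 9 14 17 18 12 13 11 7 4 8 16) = (0 14)(2 16 18 13 17 4 11)(7 15 9 10 12 8) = [14, 1, 16, 3, 11, 5, 6, 15, 7, 10, 12, 2, 8, 17, 0, 9, 18, 4, 13]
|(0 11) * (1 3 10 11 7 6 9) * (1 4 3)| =|(0 7 6 9 4 3 10 11)| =8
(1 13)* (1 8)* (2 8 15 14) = (1 13 15 14 2 8) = [0, 13, 8, 3, 4, 5, 6, 7, 1, 9, 10, 11, 12, 15, 2, 14]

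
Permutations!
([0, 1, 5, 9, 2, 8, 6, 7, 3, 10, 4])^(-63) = (10)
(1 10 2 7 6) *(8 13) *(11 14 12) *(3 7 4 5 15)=[0, 10, 4, 7, 5, 15, 1, 6, 13, 9, 2, 14, 11, 8, 12, 3]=(1 10 2 4 5 15 3 7 6)(8 13)(11 14 12)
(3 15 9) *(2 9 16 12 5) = [0, 1, 9, 15, 4, 2, 6, 7, 8, 3, 10, 11, 5, 13, 14, 16, 12] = (2 9 3 15 16 12 5)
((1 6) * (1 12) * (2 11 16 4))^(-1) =((1 6 12)(2 11 16 4))^(-1) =(1 12 6)(2 4 16 11)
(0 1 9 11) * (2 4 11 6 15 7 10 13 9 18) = (0 1 18 2 4 11)(6 15 7 10 13 9) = [1, 18, 4, 3, 11, 5, 15, 10, 8, 6, 13, 0, 12, 9, 14, 7, 16, 17, 2]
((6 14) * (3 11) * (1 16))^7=((1 16)(3 11)(6 14))^7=(1 16)(3 11)(6 14)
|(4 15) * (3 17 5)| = 6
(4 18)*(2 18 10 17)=(2 18 4 10 17)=[0, 1, 18, 3, 10, 5, 6, 7, 8, 9, 17, 11, 12, 13, 14, 15, 16, 2, 4]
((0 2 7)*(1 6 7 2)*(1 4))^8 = (0 6 4 7 1)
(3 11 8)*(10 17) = (3 11 8)(10 17) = [0, 1, 2, 11, 4, 5, 6, 7, 3, 9, 17, 8, 12, 13, 14, 15, 16, 10]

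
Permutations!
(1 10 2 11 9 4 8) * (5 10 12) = (1 12 5 10 2 11 9 4 8) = [0, 12, 11, 3, 8, 10, 6, 7, 1, 4, 2, 9, 5]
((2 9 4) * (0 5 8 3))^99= (9)(0 3 8 5)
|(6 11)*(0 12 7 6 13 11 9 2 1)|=14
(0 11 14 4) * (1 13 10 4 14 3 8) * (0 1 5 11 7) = (14)(0 7)(1 13 10 4)(3 8 5 11) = [7, 13, 2, 8, 1, 11, 6, 0, 5, 9, 4, 3, 12, 10, 14]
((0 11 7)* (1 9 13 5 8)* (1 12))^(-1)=(0 7 11)(1 12 8 5 13 9)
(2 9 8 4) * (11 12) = (2 9 8 4)(11 12) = [0, 1, 9, 3, 2, 5, 6, 7, 4, 8, 10, 12, 11]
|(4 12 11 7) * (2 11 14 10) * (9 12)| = 8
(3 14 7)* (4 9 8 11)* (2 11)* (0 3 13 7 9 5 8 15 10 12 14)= [3, 1, 11, 0, 5, 8, 6, 13, 2, 15, 12, 4, 14, 7, 9, 10]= (0 3)(2 11 4 5 8)(7 13)(9 15 10 12 14)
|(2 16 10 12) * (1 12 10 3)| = |(1 12 2 16 3)| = 5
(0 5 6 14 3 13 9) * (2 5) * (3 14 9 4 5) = [2, 1, 3, 13, 5, 6, 9, 7, 8, 0, 10, 11, 12, 4, 14] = (14)(0 2 3 13 4 5 6 9)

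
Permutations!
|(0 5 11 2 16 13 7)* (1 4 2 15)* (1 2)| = 8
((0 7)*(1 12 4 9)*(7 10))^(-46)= ((0 10 7)(1 12 4 9))^(-46)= (0 7 10)(1 4)(9 12)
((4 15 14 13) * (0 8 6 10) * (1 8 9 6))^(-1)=(0 10 6 9)(1 8)(4 13 14 15)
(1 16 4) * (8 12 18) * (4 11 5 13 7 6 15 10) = (1 16 11 5 13 7 6 15 10 4)(8 12 18) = [0, 16, 2, 3, 1, 13, 15, 6, 12, 9, 4, 5, 18, 7, 14, 10, 11, 17, 8]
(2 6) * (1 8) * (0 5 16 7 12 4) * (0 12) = (0 5 16 7)(1 8)(2 6)(4 12) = [5, 8, 6, 3, 12, 16, 2, 0, 1, 9, 10, 11, 4, 13, 14, 15, 7]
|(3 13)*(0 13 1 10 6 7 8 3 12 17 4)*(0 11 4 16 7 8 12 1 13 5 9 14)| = 12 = |(0 5 9 14)(1 10 6 8 3 13)(4 11)(7 12 17 16)|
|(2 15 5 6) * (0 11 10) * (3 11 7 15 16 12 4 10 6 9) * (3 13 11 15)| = |(0 7 3 15 5 9 13 11 6 2 16 12 4 10)| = 14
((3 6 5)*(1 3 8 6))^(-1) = ((1 3)(5 8 6))^(-1) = (1 3)(5 6 8)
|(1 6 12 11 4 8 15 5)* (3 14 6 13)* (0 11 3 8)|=|(0 11 4)(1 13 8 15 5)(3 14 6 12)|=60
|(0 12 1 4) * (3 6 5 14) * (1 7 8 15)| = |(0 12 7 8 15 1 4)(3 6 5 14)| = 28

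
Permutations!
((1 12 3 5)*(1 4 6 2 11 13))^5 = ((1 12 3 5 4 6 2 11 13))^5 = (1 6 12 2 3 11 5 13 4)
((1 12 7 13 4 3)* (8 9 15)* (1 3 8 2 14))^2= ((1 12 7 13 4 8 9 15 2 14))^2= (1 7 4 9 2)(8 15 14 12 13)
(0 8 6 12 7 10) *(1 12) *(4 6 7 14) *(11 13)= (0 8 7 10)(1 12 14 4 6)(11 13)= [8, 12, 2, 3, 6, 5, 1, 10, 7, 9, 0, 13, 14, 11, 4]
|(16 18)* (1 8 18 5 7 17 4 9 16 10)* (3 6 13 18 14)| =|(1 8 14 3 6 13 18 10)(4 9 16 5 7 17)| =24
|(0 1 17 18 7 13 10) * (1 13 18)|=|(0 13 10)(1 17)(7 18)|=6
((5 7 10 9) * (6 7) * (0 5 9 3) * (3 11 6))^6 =((0 5 3)(6 7 10 11))^6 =(6 10)(7 11)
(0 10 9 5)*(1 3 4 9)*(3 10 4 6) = (0 4 9 5)(1 10)(3 6) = [4, 10, 2, 6, 9, 0, 3, 7, 8, 5, 1]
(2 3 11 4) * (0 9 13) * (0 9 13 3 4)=(0 13 9 3 11)(2 4)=[13, 1, 4, 11, 2, 5, 6, 7, 8, 3, 10, 0, 12, 9]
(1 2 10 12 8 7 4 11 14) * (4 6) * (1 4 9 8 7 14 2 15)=(1 15)(2 10 12 7 6 9 8 14 4 11)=[0, 15, 10, 3, 11, 5, 9, 6, 14, 8, 12, 2, 7, 13, 4, 1]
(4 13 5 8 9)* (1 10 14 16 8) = (1 10 14 16 8 9 4 13 5) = [0, 10, 2, 3, 13, 1, 6, 7, 9, 4, 14, 11, 12, 5, 16, 15, 8]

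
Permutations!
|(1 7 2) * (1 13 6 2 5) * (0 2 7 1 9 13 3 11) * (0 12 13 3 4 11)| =11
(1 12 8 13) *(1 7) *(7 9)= (1 12 8 13 9 7)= [0, 12, 2, 3, 4, 5, 6, 1, 13, 7, 10, 11, 8, 9]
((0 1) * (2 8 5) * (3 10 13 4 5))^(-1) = ((0 1)(2 8 3 10 13 4 5))^(-1) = (0 1)(2 5 4 13 10 3 8)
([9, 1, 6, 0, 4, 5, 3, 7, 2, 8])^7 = (0 9 8 2 6 3)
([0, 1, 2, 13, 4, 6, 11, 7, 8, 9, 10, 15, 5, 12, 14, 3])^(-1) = (3 15 11 6 5 12 13)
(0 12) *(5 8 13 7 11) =(0 12)(5 8 13 7 11) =[12, 1, 2, 3, 4, 8, 6, 11, 13, 9, 10, 5, 0, 7]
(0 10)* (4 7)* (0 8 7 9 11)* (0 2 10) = (2 10 8 7 4 9 11) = [0, 1, 10, 3, 9, 5, 6, 4, 7, 11, 8, 2]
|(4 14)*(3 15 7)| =6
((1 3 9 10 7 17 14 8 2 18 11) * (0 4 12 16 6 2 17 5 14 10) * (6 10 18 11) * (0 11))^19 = ((0 4 12 16 10 7 5 14 8 17 18 6 2)(1 3 9 11))^19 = (0 5 2 7 6 10 18 16 17 12 8 4 14)(1 11 9 3)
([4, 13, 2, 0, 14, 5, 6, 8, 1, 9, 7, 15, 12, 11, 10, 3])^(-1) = [3, 8, 2, 15, 0, 5, 6, 10, 7, 9, 14, 13, 12, 1, 4, 11]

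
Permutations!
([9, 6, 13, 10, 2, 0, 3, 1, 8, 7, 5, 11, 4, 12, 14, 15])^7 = (15)(0 5 10 3 6 1 7 9)(2 4 12 13)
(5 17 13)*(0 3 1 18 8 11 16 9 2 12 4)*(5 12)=(0 3 1 18 8 11 16 9 2 5 17 13 12 4)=[3, 18, 5, 1, 0, 17, 6, 7, 11, 2, 10, 16, 4, 12, 14, 15, 9, 13, 8]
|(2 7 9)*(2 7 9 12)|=|(2 9 7 12)|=4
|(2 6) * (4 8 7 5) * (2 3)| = 12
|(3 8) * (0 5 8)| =|(0 5 8 3)| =4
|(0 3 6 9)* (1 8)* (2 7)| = 4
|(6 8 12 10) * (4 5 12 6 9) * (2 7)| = 10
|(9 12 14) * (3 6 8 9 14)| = |(14)(3 6 8 9 12)| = 5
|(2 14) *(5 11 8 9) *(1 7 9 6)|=14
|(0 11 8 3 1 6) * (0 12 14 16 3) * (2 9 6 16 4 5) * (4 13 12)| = 15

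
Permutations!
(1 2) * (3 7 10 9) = (1 2)(3 7 10 9) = [0, 2, 1, 7, 4, 5, 6, 10, 8, 3, 9]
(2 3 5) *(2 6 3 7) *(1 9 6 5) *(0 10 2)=[10, 9, 7, 1, 4, 5, 3, 0, 8, 6, 2]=(0 10 2 7)(1 9 6 3)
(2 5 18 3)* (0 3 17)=[3, 1, 5, 2, 4, 18, 6, 7, 8, 9, 10, 11, 12, 13, 14, 15, 16, 0, 17]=(0 3 2 5 18 17)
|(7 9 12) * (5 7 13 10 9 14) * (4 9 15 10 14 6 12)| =6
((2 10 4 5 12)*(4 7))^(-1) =(2 12 5 4 7 10)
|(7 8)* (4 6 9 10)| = 4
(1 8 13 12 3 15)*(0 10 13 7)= (0 10 13 12 3 15 1 8 7)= [10, 8, 2, 15, 4, 5, 6, 0, 7, 9, 13, 11, 3, 12, 14, 1]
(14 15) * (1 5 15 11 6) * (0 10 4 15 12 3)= [10, 5, 2, 0, 15, 12, 1, 7, 8, 9, 4, 6, 3, 13, 11, 14]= (0 10 4 15 14 11 6 1 5 12 3)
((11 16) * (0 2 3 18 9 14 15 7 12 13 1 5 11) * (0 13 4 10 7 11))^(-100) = (0 16 9)(1 15 3)(2 13 14)(5 11 18)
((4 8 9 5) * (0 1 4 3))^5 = ((0 1 4 8 9 5 3))^5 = (0 5 8 1 3 9 4)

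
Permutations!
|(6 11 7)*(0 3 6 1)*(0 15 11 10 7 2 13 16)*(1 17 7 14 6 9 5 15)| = 18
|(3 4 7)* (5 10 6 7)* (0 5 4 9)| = 7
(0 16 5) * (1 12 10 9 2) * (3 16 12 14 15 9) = (0 12 10 3 16 5)(1 14 15 9 2) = [12, 14, 1, 16, 4, 0, 6, 7, 8, 2, 3, 11, 10, 13, 15, 9, 5]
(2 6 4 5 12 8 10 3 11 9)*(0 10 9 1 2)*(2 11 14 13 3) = (0 10 2 6 4 5 12 8 9)(1 11)(3 14 13) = [10, 11, 6, 14, 5, 12, 4, 7, 9, 0, 2, 1, 8, 3, 13]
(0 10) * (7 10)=(0 7 10)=[7, 1, 2, 3, 4, 5, 6, 10, 8, 9, 0]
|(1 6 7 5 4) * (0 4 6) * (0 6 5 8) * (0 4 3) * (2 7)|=6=|(0 3)(1 6 2 7 8 4)|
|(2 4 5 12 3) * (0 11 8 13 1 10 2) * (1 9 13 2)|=|(0 11 8 2 4 5 12 3)(1 10)(9 13)|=8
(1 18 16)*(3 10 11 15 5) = (1 18 16)(3 10 11 15 5) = [0, 18, 2, 10, 4, 3, 6, 7, 8, 9, 11, 15, 12, 13, 14, 5, 1, 17, 16]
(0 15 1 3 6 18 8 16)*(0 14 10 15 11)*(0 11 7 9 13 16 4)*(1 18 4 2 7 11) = (0 11 1 3 6 4)(2 7 9 13 16 14 10 15 18 8) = [11, 3, 7, 6, 0, 5, 4, 9, 2, 13, 15, 1, 12, 16, 10, 18, 14, 17, 8]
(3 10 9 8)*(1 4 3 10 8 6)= [0, 4, 2, 8, 3, 5, 1, 7, 10, 6, 9]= (1 4 3 8 10 9 6)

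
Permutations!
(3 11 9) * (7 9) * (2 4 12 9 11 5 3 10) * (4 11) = [0, 1, 11, 5, 12, 3, 6, 4, 8, 10, 2, 7, 9] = (2 11 7 4 12 9 10)(3 5)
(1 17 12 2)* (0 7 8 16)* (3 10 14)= (0 7 8 16)(1 17 12 2)(3 10 14)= [7, 17, 1, 10, 4, 5, 6, 8, 16, 9, 14, 11, 2, 13, 3, 15, 0, 12]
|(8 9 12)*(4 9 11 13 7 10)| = |(4 9 12 8 11 13 7 10)| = 8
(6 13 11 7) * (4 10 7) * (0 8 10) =(0 8 10 7 6 13 11 4) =[8, 1, 2, 3, 0, 5, 13, 6, 10, 9, 7, 4, 12, 11]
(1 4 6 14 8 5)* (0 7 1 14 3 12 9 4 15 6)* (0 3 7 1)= (0 1 15 6 7)(3 12 9 4)(5 14 8)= [1, 15, 2, 12, 3, 14, 7, 0, 5, 4, 10, 11, 9, 13, 8, 6]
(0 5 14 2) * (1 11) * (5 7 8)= (0 7 8 5 14 2)(1 11)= [7, 11, 0, 3, 4, 14, 6, 8, 5, 9, 10, 1, 12, 13, 2]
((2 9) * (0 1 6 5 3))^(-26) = ((0 1 6 5 3)(2 9))^(-26) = (9)(0 3 5 6 1)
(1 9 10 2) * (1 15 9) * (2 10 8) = (2 15 9 8) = [0, 1, 15, 3, 4, 5, 6, 7, 2, 8, 10, 11, 12, 13, 14, 9]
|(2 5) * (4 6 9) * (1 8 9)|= 10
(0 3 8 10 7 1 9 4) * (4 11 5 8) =(0 3 4)(1 9 11 5 8 10 7) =[3, 9, 2, 4, 0, 8, 6, 1, 10, 11, 7, 5]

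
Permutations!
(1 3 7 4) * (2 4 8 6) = [0, 3, 4, 7, 1, 5, 2, 8, 6] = (1 3 7 8 6 2 4)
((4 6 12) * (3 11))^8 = ((3 11)(4 6 12))^8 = (4 12 6)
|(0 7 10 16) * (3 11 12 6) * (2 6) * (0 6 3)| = |(0 7 10 16 6)(2 3 11 12)| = 20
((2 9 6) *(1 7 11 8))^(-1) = (1 8 11 7)(2 6 9)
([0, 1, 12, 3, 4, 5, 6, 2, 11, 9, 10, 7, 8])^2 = [0, 1, 8, 3, 4, 5, 6, 12, 7, 9, 10, 2, 11]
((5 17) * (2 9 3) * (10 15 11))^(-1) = (2 3 9)(5 17)(10 11 15) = ((2 9 3)(5 17)(10 15 11))^(-1)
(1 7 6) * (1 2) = (1 7 6 2) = [0, 7, 1, 3, 4, 5, 2, 6]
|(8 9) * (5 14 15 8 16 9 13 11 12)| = 14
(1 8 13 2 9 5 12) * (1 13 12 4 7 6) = (1 8 12 13 2 9 5 4 7 6) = [0, 8, 9, 3, 7, 4, 1, 6, 12, 5, 10, 11, 13, 2]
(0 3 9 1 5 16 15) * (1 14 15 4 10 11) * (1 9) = (0 3 1 5 16 4 10 11 9 14 15) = [3, 5, 2, 1, 10, 16, 6, 7, 8, 14, 11, 9, 12, 13, 15, 0, 4]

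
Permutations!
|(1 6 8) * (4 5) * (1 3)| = |(1 6 8 3)(4 5)| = 4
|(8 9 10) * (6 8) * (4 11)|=|(4 11)(6 8 9 10)|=4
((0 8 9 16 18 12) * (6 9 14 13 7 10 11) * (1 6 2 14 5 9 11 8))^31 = (0 1 6 11 2 14 13 7 10 8 5 9 16 18 12)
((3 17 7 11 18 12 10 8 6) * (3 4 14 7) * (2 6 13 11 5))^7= ((2 6 4 14 7 5)(3 17)(8 13 11 18 12 10))^7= (2 6 4 14 7 5)(3 17)(8 13 11 18 12 10)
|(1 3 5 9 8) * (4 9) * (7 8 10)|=|(1 3 5 4 9 10 7 8)|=8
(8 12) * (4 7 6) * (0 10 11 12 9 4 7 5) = [10, 1, 2, 3, 5, 0, 7, 6, 9, 4, 11, 12, 8] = (0 10 11 12 8 9 4 5)(6 7)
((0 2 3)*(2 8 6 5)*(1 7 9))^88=(0 2 6)(1 7 9)(3 5 8)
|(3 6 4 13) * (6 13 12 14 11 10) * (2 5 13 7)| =|(2 5 13 3 7)(4 12 14 11 10 6)| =30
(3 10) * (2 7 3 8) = (2 7 3 10 8) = [0, 1, 7, 10, 4, 5, 6, 3, 2, 9, 8]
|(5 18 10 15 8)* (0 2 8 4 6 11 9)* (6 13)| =12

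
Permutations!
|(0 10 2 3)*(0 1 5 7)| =|(0 10 2 3 1 5 7)| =7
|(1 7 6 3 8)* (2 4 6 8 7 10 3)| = |(1 10 3 7 8)(2 4 6)| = 15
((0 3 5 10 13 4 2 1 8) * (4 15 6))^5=((0 3 5 10 13 15 6 4 2 1 8))^5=(0 15 8 13 1 10 2 5 4 3 6)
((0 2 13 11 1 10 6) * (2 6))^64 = (1 11 13 2 10)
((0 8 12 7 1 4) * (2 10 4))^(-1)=(0 4 10 2 1 7 12 8)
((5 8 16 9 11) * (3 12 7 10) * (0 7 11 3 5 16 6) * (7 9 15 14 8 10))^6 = (0 15 3 8 11)(6 16 9 14 12)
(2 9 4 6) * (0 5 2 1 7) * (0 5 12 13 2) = [12, 7, 9, 3, 6, 0, 1, 5, 8, 4, 10, 11, 13, 2] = (0 12 13 2 9 4 6 1 7 5)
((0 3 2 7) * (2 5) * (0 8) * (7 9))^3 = (0 2 8 5 7 3 9)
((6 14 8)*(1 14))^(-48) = (14)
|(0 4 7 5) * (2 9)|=|(0 4 7 5)(2 9)|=4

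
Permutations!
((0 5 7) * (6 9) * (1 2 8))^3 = (6 9)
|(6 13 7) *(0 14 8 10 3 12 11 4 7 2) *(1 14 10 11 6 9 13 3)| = |(0 10 1 14 8 11 4 7 9 13 2)(3 12 6)| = 33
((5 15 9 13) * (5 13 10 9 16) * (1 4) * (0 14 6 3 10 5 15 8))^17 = (0 14 6 3 10 9 5 8)(1 4)(15 16)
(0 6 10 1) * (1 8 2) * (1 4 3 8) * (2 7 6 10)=(0 10 1)(2 4 3 8 7 6)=[10, 0, 4, 8, 3, 5, 2, 6, 7, 9, 1]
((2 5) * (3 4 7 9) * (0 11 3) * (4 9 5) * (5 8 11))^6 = ((0 5 2 4 7 8 11 3 9))^6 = (0 11 4)(2 9 8)(3 7 5)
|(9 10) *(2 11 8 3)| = |(2 11 8 3)(9 10)| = 4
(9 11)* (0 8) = [8, 1, 2, 3, 4, 5, 6, 7, 0, 11, 10, 9] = (0 8)(9 11)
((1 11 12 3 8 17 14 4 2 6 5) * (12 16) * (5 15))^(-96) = (1 4 12 15 17 11 2 3 5 14 16 6 8)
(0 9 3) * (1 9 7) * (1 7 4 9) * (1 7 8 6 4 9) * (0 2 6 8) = (0 9 3 2 6 4 1 7) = [9, 7, 6, 2, 1, 5, 4, 0, 8, 3]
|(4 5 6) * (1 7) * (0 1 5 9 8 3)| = 9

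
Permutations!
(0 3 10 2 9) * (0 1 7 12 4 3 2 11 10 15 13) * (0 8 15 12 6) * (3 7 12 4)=(0 2 9 1 12 3 4 7 6)(8 15 13)(10 11)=[2, 12, 9, 4, 7, 5, 0, 6, 15, 1, 11, 10, 3, 8, 14, 13]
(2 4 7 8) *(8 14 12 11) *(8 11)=(2 4 7 14 12 8)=[0, 1, 4, 3, 7, 5, 6, 14, 2, 9, 10, 11, 8, 13, 12]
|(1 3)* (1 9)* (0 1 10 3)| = 6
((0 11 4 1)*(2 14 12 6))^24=(14)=((0 11 4 1)(2 14 12 6))^24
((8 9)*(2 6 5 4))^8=((2 6 5 4)(8 9))^8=(9)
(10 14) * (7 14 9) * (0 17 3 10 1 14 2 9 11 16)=(0 17 3 10 11 16)(1 14)(2 9 7)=[17, 14, 9, 10, 4, 5, 6, 2, 8, 7, 11, 16, 12, 13, 1, 15, 0, 3]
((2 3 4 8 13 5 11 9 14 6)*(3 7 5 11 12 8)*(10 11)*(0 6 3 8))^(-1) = (0 12 5 7 2 6)(3 14 9 11 10 13 8 4)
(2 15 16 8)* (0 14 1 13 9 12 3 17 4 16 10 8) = (0 14 1 13 9 12 3 17 4 16)(2 15 10 8) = [14, 13, 15, 17, 16, 5, 6, 7, 2, 12, 8, 11, 3, 9, 1, 10, 0, 4]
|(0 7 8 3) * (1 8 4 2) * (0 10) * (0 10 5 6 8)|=20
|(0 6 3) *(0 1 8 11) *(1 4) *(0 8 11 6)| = |(1 11 8 6 3 4)| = 6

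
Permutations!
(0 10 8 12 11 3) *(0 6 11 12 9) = (12)(0 10 8 9)(3 6 11) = [10, 1, 2, 6, 4, 5, 11, 7, 9, 0, 8, 3, 12]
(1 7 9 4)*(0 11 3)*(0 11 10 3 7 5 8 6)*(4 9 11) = [10, 5, 2, 4, 1, 8, 0, 11, 6, 9, 3, 7] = (0 10 3 4 1 5 8 6)(7 11)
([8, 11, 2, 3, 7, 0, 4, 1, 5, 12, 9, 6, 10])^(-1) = [5, 7, 2, 3, 6, 8, 11, 4, 0, 10, 12, 1, 9]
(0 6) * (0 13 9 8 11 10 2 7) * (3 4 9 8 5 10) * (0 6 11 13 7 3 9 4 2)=(0 11 9 5 10)(2 3)(6 7)(8 13)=[11, 1, 3, 2, 4, 10, 7, 6, 13, 5, 0, 9, 12, 8]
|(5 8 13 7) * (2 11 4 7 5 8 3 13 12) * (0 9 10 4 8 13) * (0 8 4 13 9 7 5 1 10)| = 21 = |(0 7 9)(1 10 13)(2 11 4 5 3 8 12)|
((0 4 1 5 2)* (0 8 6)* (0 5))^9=((0 4 1)(2 8 6 5))^9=(2 8 6 5)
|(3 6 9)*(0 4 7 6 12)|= |(0 4 7 6 9 3 12)|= 7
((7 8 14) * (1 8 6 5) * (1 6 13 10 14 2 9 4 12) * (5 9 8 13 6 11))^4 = (1 7 12 14 4 10 9 13 6)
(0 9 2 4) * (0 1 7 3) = [9, 7, 4, 0, 1, 5, 6, 3, 8, 2] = (0 9 2 4 1 7 3)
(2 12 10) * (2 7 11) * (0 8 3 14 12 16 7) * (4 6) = (0 8 3 14 12 10)(2 16 7 11)(4 6) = [8, 1, 16, 14, 6, 5, 4, 11, 3, 9, 0, 2, 10, 13, 12, 15, 7]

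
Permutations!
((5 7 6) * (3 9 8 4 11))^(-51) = (3 11 4 8 9)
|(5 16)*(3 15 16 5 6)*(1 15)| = |(1 15 16 6 3)| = 5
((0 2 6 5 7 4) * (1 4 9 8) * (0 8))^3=(0 5)(2 7)(6 9)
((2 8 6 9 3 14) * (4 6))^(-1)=((2 8 4 6 9 3 14))^(-1)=(2 14 3 9 6 4 8)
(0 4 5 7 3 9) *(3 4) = (0 3 9)(4 5 7) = [3, 1, 2, 9, 5, 7, 6, 4, 8, 0]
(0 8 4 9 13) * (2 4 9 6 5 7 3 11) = (0 8 9 13)(2 4 6 5 7 3 11) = [8, 1, 4, 11, 6, 7, 5, 3, 9, 13, 10, 2, 12, 0]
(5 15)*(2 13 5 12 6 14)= [0, 1, 13, 3, 4, 15, 14, 7, 8, 9, 10, 11, 6, 5, 2, 12]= (2 13 5 15 12 6 14)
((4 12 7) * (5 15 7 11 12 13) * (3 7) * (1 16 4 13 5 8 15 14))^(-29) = ((1 16 4 5 14)(3 7 13 8 15)(11 12))^(-29) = (1 16 4 5 14)(3 7 13 8 15)(11 12)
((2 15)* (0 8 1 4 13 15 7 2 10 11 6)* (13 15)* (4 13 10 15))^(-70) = (15)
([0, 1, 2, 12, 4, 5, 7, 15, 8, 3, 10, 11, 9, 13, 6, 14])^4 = (15)(3 12 9)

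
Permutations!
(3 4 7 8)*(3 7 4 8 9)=(3 8 7 9)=[0, 1, 2, 8, 4, 5, 6, 9, 7, 3]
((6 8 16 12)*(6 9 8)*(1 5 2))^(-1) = ((1 5 2)(8 16 12 9))^(-1) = (1 2 5)(8 9 12 16)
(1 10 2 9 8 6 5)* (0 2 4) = (0 2 9 8 6 5 1 10 4) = [2, 10, 9, 3, 0, 1, 5, 7, 6, 8, 4]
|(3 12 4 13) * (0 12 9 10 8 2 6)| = 10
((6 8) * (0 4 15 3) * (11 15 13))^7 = ((0 4 13 11 15 3)(6 8))^7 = (0 4 13 11 15 3)(6 8)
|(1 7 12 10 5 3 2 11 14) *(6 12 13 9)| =12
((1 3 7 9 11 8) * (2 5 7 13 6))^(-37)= (1 6 7 8 13 5 11 3 2 9)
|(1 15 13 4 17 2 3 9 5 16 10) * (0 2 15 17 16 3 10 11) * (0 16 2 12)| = 42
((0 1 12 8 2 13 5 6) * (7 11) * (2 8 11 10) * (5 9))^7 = (0 13 11 6 2 12 5 10 1 9 7) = ((0 1 12 11 7 10 2 13 9 5 6))^7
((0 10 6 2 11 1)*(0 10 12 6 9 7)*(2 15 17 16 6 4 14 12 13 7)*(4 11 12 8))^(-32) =(17)(0 13 7)(1 12 9)(2 10 11)(4 14 8)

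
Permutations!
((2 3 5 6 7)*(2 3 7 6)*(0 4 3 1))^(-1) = ((0 4 3 5 2 7 1))^(-1) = (0 1 7 2 5 3 4)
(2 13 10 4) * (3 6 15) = [0, 1, 13, 6, 2, 5, 15, 7, 8, 9, 4, 11, 12, 10, 14, 3] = (2 13 10 4)(3 6 15)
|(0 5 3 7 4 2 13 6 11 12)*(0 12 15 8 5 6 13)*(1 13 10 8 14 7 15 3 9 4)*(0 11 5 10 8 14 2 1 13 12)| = 140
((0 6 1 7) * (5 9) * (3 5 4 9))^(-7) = (0 6 1 7)(3 5)(4 9) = ((0 6 1 7)(3 5)(4 9))^(-7)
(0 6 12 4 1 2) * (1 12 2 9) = (0 6 2)(1 9)(4 12) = [6, 9, 0, 3, 12, 5, 2, 7, 8, 1, 10, 11, 4]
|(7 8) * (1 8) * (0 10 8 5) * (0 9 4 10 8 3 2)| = 10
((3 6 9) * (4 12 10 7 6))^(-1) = (3 9 6 7 10 12 4)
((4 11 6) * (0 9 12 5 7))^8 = ((0 9 12 5 7)(4 11 6))^8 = (0 5 9 7 12)(4 6 11)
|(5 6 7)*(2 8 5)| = |(2 8 5 6 7)| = 5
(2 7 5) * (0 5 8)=(0 5 2 7 8)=[5, 1, 7, 3, 4, 2, 6, 8, 0]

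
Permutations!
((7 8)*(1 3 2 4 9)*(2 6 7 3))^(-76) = ((1 2 4 9)(3 6 7 8))^(-76) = (9)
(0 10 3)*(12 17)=(0 10 3)(12 17)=[10, 1, 2, 0, 4, 5, 6, 7, 8, 9, 3, 11, 17, 13, 14, 15, 16, 12]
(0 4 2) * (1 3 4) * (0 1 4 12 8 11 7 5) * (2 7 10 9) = (0 4 7 5)(1 3 12 8 11 10 9 2) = [4, 3, 1, 12, 7, 0, 6, 5, 11, 2, 9, 10, 8]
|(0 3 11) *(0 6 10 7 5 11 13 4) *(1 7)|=12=|(0 3 13 4)(1 7 5 11 6 10)|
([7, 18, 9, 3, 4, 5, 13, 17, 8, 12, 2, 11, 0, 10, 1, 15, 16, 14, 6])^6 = (0 6)(1 9)(2 14)(7 13)(10 17)(12 18)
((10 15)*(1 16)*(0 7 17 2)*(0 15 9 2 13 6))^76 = ((0 7 17 13 6)(1 16)(2 15 10 9))^76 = (0 7 17 13 6)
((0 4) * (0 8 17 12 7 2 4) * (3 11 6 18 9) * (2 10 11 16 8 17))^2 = ((2 4 17 12 7 10 11 6 18 9 3 16 8))^2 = (2 17 7 11 18 3 8 4 12 10 6 9 16)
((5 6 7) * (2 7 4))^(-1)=((2 7 5 6 4))^(-1)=(2 4 6 5 7)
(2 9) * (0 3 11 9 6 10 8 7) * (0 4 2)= [3, 1, 6, 11, 2, 5, 10, 4, 7, 0, 8, 9]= (0 3 11 9)(2 6 10 8 7 4)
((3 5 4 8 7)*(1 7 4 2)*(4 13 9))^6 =((1 7 3 5 2)(4 8 13 9))^6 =(1 7 3 5 2)(4 13)(8 9)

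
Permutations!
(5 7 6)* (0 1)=(0 1)(5 7 6)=[1, 0, 2, 3, 4, 7, 5, 6]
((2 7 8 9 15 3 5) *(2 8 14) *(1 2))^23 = ((1 2 7 14)(3 5 8 9 15))^23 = (1 14 7 2)(3 9 5 15 8)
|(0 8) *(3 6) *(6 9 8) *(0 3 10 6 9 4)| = |(0 9 8 3 4)(6 10)| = 10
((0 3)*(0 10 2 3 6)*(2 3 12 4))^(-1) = ((0 6)(2 12 4)(3 10))^(-1) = (0 6)(2 4 12)(3 10)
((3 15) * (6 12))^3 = ((3 15)(6 12))^3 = (3 15)(6 12)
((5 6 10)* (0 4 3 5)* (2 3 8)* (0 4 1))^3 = (0 1)(2 6 8 5 4 3 10)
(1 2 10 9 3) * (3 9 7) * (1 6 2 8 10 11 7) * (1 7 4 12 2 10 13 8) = (2 11 4 12)(3 6 10 7)(8 13) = [0, 1, 11, 6, 12, 5, 10, 3, 13, 9, 7, 4, 2, 8]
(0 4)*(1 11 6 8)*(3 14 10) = (0 4)(1 11 6 8)(3 14 10) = [4, 11, 2, 14, 0, 5, 8, 7, 1, 9, 3, 6, 12, 13, 10]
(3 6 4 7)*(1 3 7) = (7)(1 3 6 4) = [0, 3, 2, 6, 1, 5, 4, 7]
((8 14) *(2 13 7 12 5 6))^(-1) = (2 6 5 12 7 13)(8 14)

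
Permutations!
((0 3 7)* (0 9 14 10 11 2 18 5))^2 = (0 7 14 11 18)(2 5 3 9 10) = ((0 3 7 9 14 10 11 2 18 5))^2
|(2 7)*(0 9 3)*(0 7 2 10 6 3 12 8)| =|(0 9 12 8)(3 7 10 6)| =4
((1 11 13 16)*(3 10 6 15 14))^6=(1 13)(3 10 6 15 14)(11 16)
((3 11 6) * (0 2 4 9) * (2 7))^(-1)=((0 7 2 4 9)(3 11 6))^(-1)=(0 9 4 2 7)(3 6 11)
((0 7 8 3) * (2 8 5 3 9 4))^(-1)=(0 3 5 7)(2 4 9 8)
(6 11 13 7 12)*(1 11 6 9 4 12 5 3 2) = (1 11 13 7 5 3 2)(4 12 9) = [0, 11, 1, 2, 12, 3, 6, 5, 8, 4, 10, 13, 9, 7]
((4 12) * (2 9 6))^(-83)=(2 9 6)(4 12)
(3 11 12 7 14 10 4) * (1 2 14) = [0, 2, 14, 11, 3, 5, 6, 1, 8, 9, 4, 12, 7, 13, 10] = (1 2 14 10 4 3 11 12 7)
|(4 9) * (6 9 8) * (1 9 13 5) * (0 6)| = 8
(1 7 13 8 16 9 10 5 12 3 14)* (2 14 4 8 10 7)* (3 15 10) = (1 2 14)(3 4 8 16 9 7 13)(5 12 15 10) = [0, 2, 14, 4, 8, 12, 6, 13, 16, 7, 5, 11, 15, 3, 1, 10, 9]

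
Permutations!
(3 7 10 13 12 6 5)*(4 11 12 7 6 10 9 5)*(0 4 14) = [4, 1, 2, 6, 11, 3, 14, 9, 8, 5, 13, 12, 10, 7, 0] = (0 4 11 12 10 13 7 9 5 3 6 14)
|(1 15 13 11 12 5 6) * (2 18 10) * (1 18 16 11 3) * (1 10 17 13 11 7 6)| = 45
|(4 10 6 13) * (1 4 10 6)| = 5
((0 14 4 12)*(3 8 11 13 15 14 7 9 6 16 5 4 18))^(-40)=((0 7 9 6 16 5 4 12)(3 8 11 13 15 14 18))^(-40)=(3 11 15 18 8 13 14)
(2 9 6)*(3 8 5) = (2 9 6)(3 8 5) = [0, 1, 9, 8, 4, 3, 2, 7, 5, 6]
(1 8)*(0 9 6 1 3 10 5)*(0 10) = (0 9 6 1 8 3)(5 10) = [9, 8, 2, 0, 4, 10, 1, 7, 3, 6, 5]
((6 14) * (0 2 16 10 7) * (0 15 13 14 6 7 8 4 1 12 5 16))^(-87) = (0 2)(1 10 12 8 5 4 16)(7 15 13 14)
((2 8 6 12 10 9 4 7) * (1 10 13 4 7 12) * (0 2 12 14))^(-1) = (0 14 4 13 12 7 9 10 1 6 8 2)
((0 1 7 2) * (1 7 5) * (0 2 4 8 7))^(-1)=(1 5)(4 7 8)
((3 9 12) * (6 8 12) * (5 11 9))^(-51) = ((3 5 11 9 6 8 12))^(-51) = (3 8 9 5 12 6 11)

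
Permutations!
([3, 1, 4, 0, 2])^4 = (4)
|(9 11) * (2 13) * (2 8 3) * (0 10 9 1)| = |(0 10 9 11 1)(2 13 8 3)| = 20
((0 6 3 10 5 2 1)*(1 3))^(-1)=(0 1 6)(2 5 10 3)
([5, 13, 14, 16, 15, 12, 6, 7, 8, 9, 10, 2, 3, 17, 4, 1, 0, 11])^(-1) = [16, 15, 11, 12, 14, 0, 6, 7, 8, 9, 10, 17, 5, 1, 2, 4, 3, 13]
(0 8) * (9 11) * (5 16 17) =(0 8)(5 16 17)(9 11) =[8, 1, 2, 3, 4, 16, 6, 7, 0, 11, 10, 9, 12, 13, 14, 15, 17, 5]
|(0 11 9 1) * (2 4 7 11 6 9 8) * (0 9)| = |(0 6)(1 9)(2 4 7 11 8)| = 10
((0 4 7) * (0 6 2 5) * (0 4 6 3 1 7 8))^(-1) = (0 8 4 5 2 6)(1 3 7)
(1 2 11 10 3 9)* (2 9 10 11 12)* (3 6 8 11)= (1 9)(2 12)(3 10 6 8 11)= [0, 9, 12, 10, 4, 5, 8, 7, 11, 1, 6, 3, 2]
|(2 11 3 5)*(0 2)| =5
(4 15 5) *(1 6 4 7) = [0, 6, 2, 3, 15, 7, 4, 1, 8, 9, 10, 11, 12, 13, 14, 5] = (1 6 4 15 5 7)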